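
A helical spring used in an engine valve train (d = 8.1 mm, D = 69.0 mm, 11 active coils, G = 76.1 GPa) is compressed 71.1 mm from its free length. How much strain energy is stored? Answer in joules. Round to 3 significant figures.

k = Gd⁴/(8D³N_a) = (76.1×10³)(8.1⁴)/(8·69.0³·11) = 11.332 N/mm
U = ½kδ² = 0.5 × 11.332 × 71.1² = 28642 N·mm = 28.642 J

28.6 J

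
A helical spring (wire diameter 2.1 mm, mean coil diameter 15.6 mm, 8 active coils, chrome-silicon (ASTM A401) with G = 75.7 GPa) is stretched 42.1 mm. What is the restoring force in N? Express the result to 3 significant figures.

k = Gd⁴/(8D³N_a) = (75.7×10³)(2.1⁴)/(8·15.6³·8) = 6.0593 N/mm
F = k·δ = 6.0593 × 42.1 = 255.09 N

255 N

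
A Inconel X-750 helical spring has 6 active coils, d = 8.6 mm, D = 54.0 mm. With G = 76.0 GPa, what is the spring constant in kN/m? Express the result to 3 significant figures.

55.0 kN/m

k = Gd⁴/(8D³N_a) = (76.0×10³ × 8.6⁴) / (8 × 54.0³ × 6)
  = 4.15726e+08 / 7.55827e+06 = 55.003 N/mm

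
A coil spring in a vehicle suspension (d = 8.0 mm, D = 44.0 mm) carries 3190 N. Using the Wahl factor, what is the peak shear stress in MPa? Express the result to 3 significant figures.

893 MPa

Spring index C = D/d = 44.0/8.0 = 5.5000
K_W = (4C−1)/(4C−4) + 0.615/C = 21.000/18.000 + 0.1118 = 1.2785
τ₀ = 8FD/(πd³) = 8·3190·44.0/(π·8.0³) = 1.12288e+06/1608.5 = 698.09 MPa
τ_max = K·τ₀ = 1.2785 × 698.09 = 892.5 MPa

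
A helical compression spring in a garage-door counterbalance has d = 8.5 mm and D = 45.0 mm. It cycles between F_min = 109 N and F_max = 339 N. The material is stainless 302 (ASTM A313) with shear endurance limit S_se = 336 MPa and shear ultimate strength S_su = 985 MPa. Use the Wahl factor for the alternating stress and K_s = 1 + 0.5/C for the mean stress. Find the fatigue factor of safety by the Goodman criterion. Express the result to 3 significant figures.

C = D/d = 45.0/8.5 = 5.2941; K_W = (4C−1)/(4C−4)+0.615/C = 1.2908; K_s = 1+0.5/C = 1.0944
F_a = (F_max−F_min)/2 = 115 N; F_m = (F_max+F_min)/2 = 224 N
τ_a = K_W·8F_aD/(πd³) = 1.2908 × 21.458 = 27.699 MPa
τ_m = K_s·8F_mD/(πd³) = 1.0944 × 41.797 = 45.744 MPa
Goodman: 1/n_f = τ_a/S_se + τ_m/S_su = 27.699/336 + 45.744/985 = 0.08244 + 0.04644 = 0.12888
n_f = 1/0.12888 = 7.759

7.76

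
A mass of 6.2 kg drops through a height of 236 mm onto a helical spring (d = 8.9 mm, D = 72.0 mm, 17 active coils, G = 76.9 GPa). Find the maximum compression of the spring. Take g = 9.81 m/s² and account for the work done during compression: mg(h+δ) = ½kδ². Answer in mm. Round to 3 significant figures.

k = Gd⁴/(8D³N_a) = (76.9×10³)(8.9⁴)/(8·72.0³·17) = 9.505 N/mm
W = mg = 6.2 × 9.81 = 60.822 N
½kδ² − Wδ − Wh = 0 → δ = (W + √(W² + 2kWh))/k
δ = (60.822 + √(3699.3 + 272868))/9.505 = (60.822 + 525.9)/9.505 = 61.728 mm

61.7 mm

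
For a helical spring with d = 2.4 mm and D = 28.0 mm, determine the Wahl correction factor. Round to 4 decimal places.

C = D/d = 28.0/2.4 = 11.6667
K_W = (4C−1)/(4C−4) + 0.615/C = 45.667/42.667 + 0.0527 = 1.1230

1.1230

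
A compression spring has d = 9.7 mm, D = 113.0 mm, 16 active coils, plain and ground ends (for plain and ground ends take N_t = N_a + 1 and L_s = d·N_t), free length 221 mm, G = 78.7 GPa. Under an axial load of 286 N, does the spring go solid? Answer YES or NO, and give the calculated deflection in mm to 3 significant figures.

YES, δ = 75.8 mm

k = Gd⁴/(8D³N_a) = (78.7×10³)(9.7⁴)/(8·113.0³·16) = 3.7724 N/mm
N_t = 17; L_s = 9.7·17 = 164.9 mm; δ_solid = L₀ − L_s = 221 − 164.9 = 56.1 mm
δ = F/k = 286/3.7724 = 75.814 mm
δ ≥ δ_solid → spring goes solid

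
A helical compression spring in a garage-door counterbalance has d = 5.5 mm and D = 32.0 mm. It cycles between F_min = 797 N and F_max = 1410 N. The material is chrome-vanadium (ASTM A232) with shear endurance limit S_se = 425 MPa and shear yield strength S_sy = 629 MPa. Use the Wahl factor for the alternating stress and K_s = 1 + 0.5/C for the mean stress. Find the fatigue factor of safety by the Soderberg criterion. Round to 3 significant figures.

C = D/d = 32.0/5.5 = 5.8182; K_W = (4C−1)/(4C−4)+0.615/C = 1.2614; K_s = 1+0.5/C = 1.0859
F_a = (F_max−F_min)/2 = 306.5 N; F_m = (F_max+F_min)/2 = 1103.5 N
τ_a = K_W·8F_aD/(πd³) = 1.2614 × 150.12 = 189.35 MPa
τ_m = K_s·8F_mD/(πd³) = 1.0859 × 540.47 = 586.92 MPa
Soderberg: 1/n_f = τ_a/S_se + τ_m/S_sy = 189.35/425 + 586.92/629 = 0.44554 + 0.93310 = 1.3786
n_f = 1/1.3786 = 0.7254

0.725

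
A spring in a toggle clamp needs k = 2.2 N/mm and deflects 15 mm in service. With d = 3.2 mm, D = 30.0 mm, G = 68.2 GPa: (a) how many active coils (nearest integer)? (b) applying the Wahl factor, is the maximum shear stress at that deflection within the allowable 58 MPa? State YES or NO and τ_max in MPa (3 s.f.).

N_a = Gd⁴/(8D³k) = (68.2×10³)(3.2⁴)/(8·30.0³·2.2) = 15.05 → N_a = 15
Actual rate k = Gd⁴/(8D³·15) = 2.2072 N/mm
Working load F = kδ = 2.2072·15 = 33.108 N
C = 30.0/3.2 = 9.3750; K_W = (4C−1)/(4C−4)+0.615/C = 1.1552
τ_max = K_W·8FD/(πd³) = 1.1552·77.187 = 89.162 MPa
τ_max > 58 MPa → exceeds allowable

(a) 15 coils; (b) NO, τ_max = 89.2 MPa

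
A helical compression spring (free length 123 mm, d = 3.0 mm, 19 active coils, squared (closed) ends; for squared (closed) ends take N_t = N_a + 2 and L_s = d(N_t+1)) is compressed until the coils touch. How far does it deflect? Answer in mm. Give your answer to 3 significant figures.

57.0 mm

N_t = 21; L_s = 3.0·22 = 66 mm
δ_solid = L₀ − L_s = 123 − 66 = 57 mm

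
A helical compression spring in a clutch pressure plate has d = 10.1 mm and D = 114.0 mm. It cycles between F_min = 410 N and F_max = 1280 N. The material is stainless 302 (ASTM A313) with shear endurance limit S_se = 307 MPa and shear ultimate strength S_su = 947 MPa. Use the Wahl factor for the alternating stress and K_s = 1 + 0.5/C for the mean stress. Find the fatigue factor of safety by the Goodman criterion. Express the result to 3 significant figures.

1.40

C = D/d = 114.0/10.1 = 11.2871; K_W = (4C−1)/(4C−4)+0.615/C = 1.1274; K_s = 1+0.5/C = 1.0443
F_a = (F_max−F_min)/2 = 435 N; F_m = (F_max+F_min)/2 = 845 N
τ_a = K_W·8F_aD/(πd³) = 1.1274 × 122.57 = 138.18 MPa
τ_m = K_s·8F_mD/(πd³) = 1.0443 × 238.09 = 248.63 MPa
Goodman: 1/n_f = τ_a/S_se + τ_m/S_su = 138.18/307 + 248.63/947 = 0.45010 + 0.26255 = 0.71265
n_f = 1/0.71265 = 1.403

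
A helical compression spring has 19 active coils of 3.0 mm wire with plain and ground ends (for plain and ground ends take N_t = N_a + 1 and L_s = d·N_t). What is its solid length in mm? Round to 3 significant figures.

plain and ground ends: N_t = N_a + 1 = 19 + 1 = 20
L_s = d·N_t = 3.0 × 20 = 60 mm

60.0 mm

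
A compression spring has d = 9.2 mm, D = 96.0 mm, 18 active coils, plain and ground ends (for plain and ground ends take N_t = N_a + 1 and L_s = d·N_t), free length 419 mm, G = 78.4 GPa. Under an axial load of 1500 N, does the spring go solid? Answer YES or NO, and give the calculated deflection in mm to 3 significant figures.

k = Gd⁴/(8D³N_a) = (78.4×10³)(9.2⁴)/(8·96.0³·18) = 4.4085 N/mm
N_t = 19; L_s = 9.2·19 = 174.8 mm; δ_solid = L₀ − L_s = 419 − 174.8 = 244.2 mm
δ = F/k = 1500/4.4085 = 340.25 mm
δ ≥ δ_solid → spring goes solid

YES, δ = 340 mm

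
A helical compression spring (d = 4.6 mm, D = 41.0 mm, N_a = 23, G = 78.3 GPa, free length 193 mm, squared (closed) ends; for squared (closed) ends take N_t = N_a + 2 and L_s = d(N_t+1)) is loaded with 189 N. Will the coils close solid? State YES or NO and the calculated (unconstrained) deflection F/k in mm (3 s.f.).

k = Gd⁴/(8D³N_a) = (78.3×10³)(4.6⁴)/(8·41.0³·23) = 2.7645 N/mm
N_t = 25; L_s = 4.6·26 = 119.6 mm; δ_solid = L₀ − L_s = 193 − 119.6 = 73.4 mm
δ = F/k = 189/2.7645 = 68.366 mm
δ < δ_solid → spring does not go solid

NO, δ = 68.4 mm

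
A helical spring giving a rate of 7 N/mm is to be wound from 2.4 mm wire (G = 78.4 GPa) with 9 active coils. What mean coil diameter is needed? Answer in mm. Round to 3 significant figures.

17.3 mm

D = (Gd⁴/(8N_a·k))^(1/3) = (78.4×10³·2.4⁴/(8·9·7))^(1/3)
  = (5160.96)^(1/3) = 17.2813 mm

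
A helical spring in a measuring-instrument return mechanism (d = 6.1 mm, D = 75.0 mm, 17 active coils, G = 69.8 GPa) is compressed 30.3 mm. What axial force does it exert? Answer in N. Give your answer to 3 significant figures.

k = Gd⁴/(8D³N_a) = (69.8×10³)(6.1⁴)/(8·75.0³·17) = 1.6844 N/mm
F = k·δ = 1.6844 × 30.3 = 51.038 N

51.0 N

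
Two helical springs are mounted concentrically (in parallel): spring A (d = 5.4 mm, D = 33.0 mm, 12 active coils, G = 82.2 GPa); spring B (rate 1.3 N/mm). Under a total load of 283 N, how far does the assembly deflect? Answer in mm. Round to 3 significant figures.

k_A = Gd⁴/(8D³N_a) = (82.2×10³)(5.4⁴)/(8·33.0³·12) = 20.26 N/mm
Parallel: k_eq = 20.26 + 1.3 = 21.56 N/mm
δ = F/k_eq = 283/21.56 = 13.126 mm

13.1 mm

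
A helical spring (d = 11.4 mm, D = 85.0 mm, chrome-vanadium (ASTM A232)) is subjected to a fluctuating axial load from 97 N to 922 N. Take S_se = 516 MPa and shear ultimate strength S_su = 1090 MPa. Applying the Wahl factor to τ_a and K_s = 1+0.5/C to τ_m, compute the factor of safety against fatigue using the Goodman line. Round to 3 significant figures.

4.70

C = D/d = 85.0/11.4 = 7.4561; K_W = (4C−1)/(4C−4)+0.615/C = 1.1987; K_s = 1+0.5/C = 1.0671
F_a = (F_max−F_min)/2 = 412.5 N; F_m = (F_max+F_min)/2 = 509.5 N
τ_a = K_W·8F_aD/(πd³) = 1.1987 × 60.265 = 72.237 MPa
τ_m = K_s·8F_mD/(πd³) = 1.0671 × 74.437 = 79.429 MPa
Goodman: 1/n_f = τ_a/S_se + τ_m/S_su = 72.237/516 + 79.429/1090 = 0.13999 + 0.07287 = 0.21286
n_f = 1/0.21286 = 4.698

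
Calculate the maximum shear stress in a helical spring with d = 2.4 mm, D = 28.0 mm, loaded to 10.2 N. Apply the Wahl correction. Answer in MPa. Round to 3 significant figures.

Spring index C = D/d = 28.0/2.4 = 11.6667
K_W = (4C−1)/(4C−4) + 0.615/C = 45.667/42.667 + 0.0527 = 1.1230
τ₀ = 8FD/(πd³) = 8·10.2·28.0/(π·2.4³) = 2284.8/43.429 = 52.61 MPa
τ_max = K·τ₀ = 1.1230 × 52.61 = 59.082 MPa

59.1 MPa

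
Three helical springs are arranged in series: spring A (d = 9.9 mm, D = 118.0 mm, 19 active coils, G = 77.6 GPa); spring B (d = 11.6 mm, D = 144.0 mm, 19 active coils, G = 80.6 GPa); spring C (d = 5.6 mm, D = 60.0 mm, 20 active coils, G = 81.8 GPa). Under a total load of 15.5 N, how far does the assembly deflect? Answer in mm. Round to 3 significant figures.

16.7 mm

k_A = Gd⁴/(8D³N_a) = (77.6×10³)(9.9⁴)/(8·118.0³·19) = 2.9848 N/mm
k_B = Gd⁴/(8D³N_a) = (80.6×10³)(11.6⁴)/(8·144.0³·19) = 3.2154 N/mm
k_C = Gd⁴/(8D³N_a) = (81.8×10³)(5.6⁴)/(8·60.0³·20) = 2.3277 N/mm
Series: 1/k_eq = 1/2.9848 + 1/3.2154 + 1/2.3277 = 1.0756; k_eq = 0.92968 N/mm
δ = F/k_eq = 15.5/0.92968 = 16.672 mm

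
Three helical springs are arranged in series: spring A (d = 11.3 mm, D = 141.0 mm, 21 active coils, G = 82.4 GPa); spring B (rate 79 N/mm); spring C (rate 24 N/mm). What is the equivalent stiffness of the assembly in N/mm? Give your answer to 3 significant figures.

2.47 N/mm

k_A = Gd⁴/(8D³N_a) = (82.4×10³)(11.3⁴)/(8·141.0³·21) = 2.8528 N/mm
Series: 1/k_eq = 1/2.8528 + 1/79 + 1/24 = 0.40486; k_eq = 2.47 N/mm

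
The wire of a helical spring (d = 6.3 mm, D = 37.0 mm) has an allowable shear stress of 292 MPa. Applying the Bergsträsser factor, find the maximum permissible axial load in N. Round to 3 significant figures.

C = D/d = 37.0/6.3 = 5.8730
K_B = (4C+2)/(4C−3) = 25.492/20.492 = 1.2440
τ_max = K·8FD/(πd³) → F_max = τ_allow·πd³/(8DK)
F_max = 292·π·6.3³/(8·37.0·1.2440) = 2.2938e+05/368.22 = 622.94 N

623 N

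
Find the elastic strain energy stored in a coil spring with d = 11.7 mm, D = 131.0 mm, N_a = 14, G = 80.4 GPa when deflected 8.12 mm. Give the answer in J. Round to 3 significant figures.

0.197 J

k = Gd⁴/(8D³N_a) = (80.4×10³)(11.7⁴)/(8·131.0³·14) = 5.9837 N/mm
U = ½kδ² = 0.5 × 5.9837 × 8.12² = 197.26 N·mm = 0.19726 J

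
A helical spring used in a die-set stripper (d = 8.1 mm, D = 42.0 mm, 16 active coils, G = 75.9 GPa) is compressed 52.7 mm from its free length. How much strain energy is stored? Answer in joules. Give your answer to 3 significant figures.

k = Gd⁴/(8D³N_a) = (75.9×10³)(8.1⁴)/(8·42.0³·16) = 34.453 N/mm
U = ½kδ² = 0.5 × 34.453 × 52.7² = 47843 N·mm = 47.843 J

47.8 J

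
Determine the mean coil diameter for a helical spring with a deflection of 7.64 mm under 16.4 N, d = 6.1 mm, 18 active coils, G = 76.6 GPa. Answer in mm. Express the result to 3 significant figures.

70.0 mm

Required rate k = F/δ = 16.4/7.64 = 2.1466 N/mm
D = (Gd⁴/(8N_a·k))^(1/3) = (76.6×10³·6.1⁴/(8·18·2.1466))^(1/3)
  = (343111)^(1/3) = 70.0076 mm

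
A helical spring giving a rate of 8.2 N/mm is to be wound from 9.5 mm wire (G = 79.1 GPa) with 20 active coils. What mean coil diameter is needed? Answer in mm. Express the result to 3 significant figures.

78.9 mm

D = (Gd⁴/(8N_a·k))^(1/3) = (79.1×10³·9.5⁴/(8·20·8.2))^(1/3)
  = (491063)^(1/3) = 78.8943 mm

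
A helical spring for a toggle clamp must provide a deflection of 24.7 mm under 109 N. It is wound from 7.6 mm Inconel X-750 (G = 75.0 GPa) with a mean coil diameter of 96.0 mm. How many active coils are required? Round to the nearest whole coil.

Required rate k = F/δ = 109/24.7 = 4.413 N/mm
N_a = Gd⁴/(8D³k) = (75.0×10³ × 7.6⁴)/(8 × 96.0³ × 4.413)
    = 2.50216e+08 / 3.12344e+07 = 8.011 → 8 coils

8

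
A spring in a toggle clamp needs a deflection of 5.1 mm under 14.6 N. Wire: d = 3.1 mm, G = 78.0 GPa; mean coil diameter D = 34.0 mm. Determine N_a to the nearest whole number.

8

Required rate k = F/δ = 14.6/5.1 = 2.8627 N/mm
N_a = Gd⁴/(8D³k) = (78.0×10³ × 3.1⁴)/(8 × 34.0³ × 2.8627)
    = 7.20346e+06 / 900139 = 8.003 → 8 coils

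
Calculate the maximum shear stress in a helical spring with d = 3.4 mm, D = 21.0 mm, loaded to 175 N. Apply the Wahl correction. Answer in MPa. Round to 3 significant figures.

296 MPa

Spring index C = D/d = 21.0/3.4 = 6.1765
K_W = (4C−1)/(4C−4) + 0.615/C = 23.706/20.706 + 0.0996 = 1.2445
τ₀ = 8FD/(πd³) = 8·175·21.0/(π·3.4³) = 29400/123.48 = 238.1 MPa
τ_max = K·τ₀ = 1.2445 × 238.1 = 296.31 MPa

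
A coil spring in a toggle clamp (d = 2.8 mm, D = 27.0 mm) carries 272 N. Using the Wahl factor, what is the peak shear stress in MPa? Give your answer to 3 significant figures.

980 MPa

Spring index C = D/d = 27.0/2.8 = 9.6429
K_W = (4C−1)/(4C−4) + 0.615/C = 37.571/34.571 + 0.0638 = 1.1506
τ₀ = 8FD/(πd³) = 8·272·27.0/(π·2.8³) = 58752/68.964 = 851.92 MPa
τ_max = K·τ₀ = 1.1506 × 851.92 = 980.18 MPa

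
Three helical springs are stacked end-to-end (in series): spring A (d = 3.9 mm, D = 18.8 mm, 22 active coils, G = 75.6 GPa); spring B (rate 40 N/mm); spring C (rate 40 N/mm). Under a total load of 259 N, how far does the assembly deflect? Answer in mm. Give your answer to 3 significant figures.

30.3 mm

k_A = Gd⁴/(8D³N_a) = (75.6×10³)(3.9⁴)/(8·18.8³·22) = 14.955 N/mm
Series: 1/k_eq = 1/14.955 + 1/40 + 1/40 = 0.11687; k_eq = 8.5568 N/mm
δ = F/k_eq = 259/8.5568 = 30.268 mm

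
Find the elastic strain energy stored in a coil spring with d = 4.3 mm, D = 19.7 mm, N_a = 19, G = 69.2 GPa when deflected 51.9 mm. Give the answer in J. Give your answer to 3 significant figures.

k = Gd⁴/(8D³N_a) = (69.2×10³)(4.3⁴)/(8·19.7³·19) = 20.358 N/mm
U = ½kδ² = 0.5 × 20.358 × 51.9² = 27418 N·mm = 27.418 J

27.4 J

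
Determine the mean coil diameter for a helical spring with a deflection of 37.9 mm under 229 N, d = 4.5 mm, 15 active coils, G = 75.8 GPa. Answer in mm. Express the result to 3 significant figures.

35.0 mm

Required rate k = F/δ = 229/37.9 = 6.0422 N/mm
D = (Gd⁴/(8N_a·k))^(1/3) = (75.8×10³·4.5⁴/(8·15·6.0422))^(1/3)
  = (42868.8)^(1/3) = 34.9983 mm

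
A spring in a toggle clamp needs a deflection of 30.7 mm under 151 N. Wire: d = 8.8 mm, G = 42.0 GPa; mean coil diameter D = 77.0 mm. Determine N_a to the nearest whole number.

Required rate k = F/δ = 151/30.7 = 4.9186 N/mm
N_a = Gd⁴/(8D³k) = (42.0×10³ × 8.8⁴)/(8 × 77.0³ × 4.9186)
    = 2.51872e+08 / 1.79639e+07 = 14.02 → 14 coils

14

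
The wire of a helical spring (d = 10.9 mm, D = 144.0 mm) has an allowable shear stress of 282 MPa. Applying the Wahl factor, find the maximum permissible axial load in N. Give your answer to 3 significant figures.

C = D/d = 144.0/10.9 = 13.2110
K_W = (4C−1)/(4C−4) + 0.615/C = 51.844/48.844 + 0.0466 = 1.1080
τ_max = K·8FD/(πd³) → F_max = τ_allow·πd³/(8DK)
F_max = 282·π·10.9³/(8·144.0·1.1080) = 1.1473e+06/1276.4 = 898.87 N

899 N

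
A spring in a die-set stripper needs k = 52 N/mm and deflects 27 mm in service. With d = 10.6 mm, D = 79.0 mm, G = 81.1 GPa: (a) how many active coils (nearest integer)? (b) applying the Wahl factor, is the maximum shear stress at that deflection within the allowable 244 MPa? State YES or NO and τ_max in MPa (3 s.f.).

(a) 5 coils; (b) NO, τ_max = 284 MPa

N_a = Gd⁴/(8D³k) = (81.1×10³)(10.6⁴)/(8·79.0³·52) = 4.992 → N_a = 5
Actual rate k = Gd⁴/(8D³·5) = 51.916 N/mm
Working load F = kδ = 51.916·27 = 1401.7 N
C = 79.0/10.6 = 7.4528; K_W = (4C−1)/(4C−4)+0.615/C = 1.1987
τ_max = K_W·8FD/(πd³) = 1.1987·236.76 = 283.82 MPa
τ_max > 244 MPa → exceeds allowable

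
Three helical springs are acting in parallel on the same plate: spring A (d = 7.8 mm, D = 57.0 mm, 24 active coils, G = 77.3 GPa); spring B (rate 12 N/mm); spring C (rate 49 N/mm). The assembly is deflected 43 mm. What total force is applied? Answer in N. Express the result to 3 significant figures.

2970 N

k_A = Gd⁴/(8D³N_a) = (77.3×10³)(7.8⁴)/(8·57.0³·24) = 8.047 N/mm
Parallel: k_eq = 8.047 + 12 + 49 = 69.047 N/mm
F = k_eq·δ = 69.047·43 = 2969 N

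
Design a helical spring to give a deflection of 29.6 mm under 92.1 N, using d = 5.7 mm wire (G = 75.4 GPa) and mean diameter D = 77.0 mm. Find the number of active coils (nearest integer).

Required rate k = F/δ = 92.1/29.6 = 3.1115 N/mm
N_a = Gd⁴/(8D³k) = (75.4×10³ × 5.7⁴)/(8 × 77.0³ × 3.1115)
    = 7.95922e+07 / 1.1364e+07 = 7.004 → 7 coils

7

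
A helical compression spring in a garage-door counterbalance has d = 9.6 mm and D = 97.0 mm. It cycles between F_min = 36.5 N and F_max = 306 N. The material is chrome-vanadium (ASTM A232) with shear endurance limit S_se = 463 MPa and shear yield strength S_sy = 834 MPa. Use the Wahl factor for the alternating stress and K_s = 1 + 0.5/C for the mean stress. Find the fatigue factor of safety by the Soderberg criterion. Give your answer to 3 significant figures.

6.53

C = D/d = 97.0/9.6 = 10.1042; K_W = (4C−1)/(4C−4)+0.615/C = 1.1432; K_s = 1+0.5/C = 1.0495
F_a = (F_max−F_min)/2 = 134.75 N; F_m = (F_max+F_min)/2 = 171.25 N
τ_a = K_W·8F_aD/(πd³) = 1.1432 × 37.621 = 43.01 MPa
τ_m = K_s·8F_mD/(πd³) = 1.0495 × 47.811 = 50.177 MPa
Soderberg: 1/n_f = τ_a/S_se + τ_m/S_sy = 43.01/463 + 50.177/834 = 0.09289 + 0.06016 = 0.15306
n_f = 1/0.15306 = 6.533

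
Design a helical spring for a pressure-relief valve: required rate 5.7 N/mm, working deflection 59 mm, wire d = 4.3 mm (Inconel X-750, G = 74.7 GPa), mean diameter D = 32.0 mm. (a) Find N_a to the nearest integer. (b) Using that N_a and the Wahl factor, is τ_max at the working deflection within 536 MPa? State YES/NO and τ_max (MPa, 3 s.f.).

(a) 17 coils; (b) YES, τ_max = 416 MPa

N_a = Gd⁴/(8D³k) = (74.7×10³)(4.3⁴)/(8·32.0³·5.7) = 17.09 → N_a = 17
Actual rate k = Gd⁴/(8D³·17) = 5.7307 N/mm
Working load F = kδ = 5.7307·59 = 338.11 N
C = 32.0/4.3 = 7.4419; K_W = (4C−1)/(4C−4)+0.615/C = 1.1991
τ_max = K_W·8FD/(πd³) = 1.1991·346.53 = 415.51 MPa
τ_max ≤ 536 MPa → acceptable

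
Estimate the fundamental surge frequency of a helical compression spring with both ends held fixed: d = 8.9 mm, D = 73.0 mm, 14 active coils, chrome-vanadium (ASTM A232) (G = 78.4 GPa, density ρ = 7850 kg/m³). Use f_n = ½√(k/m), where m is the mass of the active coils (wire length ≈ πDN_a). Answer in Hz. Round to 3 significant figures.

42.4 Hz

k = Gd⁴/(8D³N_a) = (78.4×10³)(8.9⁴)/(8·73.0³·14) = 11.29 N/mm = 11290 N/m
Wire length L = πDN_a = π·73.0·14 = 3210.7 mm
m = ρ·(πd²/4)·L = 7850 × 62.211×10⁻⁶ m² × 3.2107 m = 1.568 kg
f_n = ½√(k/m) = 0.5·√(11290/1.568) = 0.5·√(7200.3) = 42.427 Hz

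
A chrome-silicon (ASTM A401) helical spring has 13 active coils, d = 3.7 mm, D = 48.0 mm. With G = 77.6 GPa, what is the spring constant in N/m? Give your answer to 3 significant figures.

1260 N/m

k = Gd⁴/(8D³N_a) = (77.6×10³ × 3.7⁴) / (8 × 48.0³ × 13)
  = 1.45435e+07 / 1.15016e+07 = 1.2645 N/mm = 1264.5 N/m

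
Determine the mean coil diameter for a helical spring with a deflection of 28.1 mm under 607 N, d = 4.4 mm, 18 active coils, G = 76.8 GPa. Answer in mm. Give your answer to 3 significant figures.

21.0 mm

Required rate k = F/δ = 607/28.1 = 21.601 N/mm
D = (Gd⁴/(8N_a·k))^(1/3) = (76.8×10³·4.4⁴/(8·18·21.601))^(1/3)
  = (9253.95)^(1/3) = 20.9947 mm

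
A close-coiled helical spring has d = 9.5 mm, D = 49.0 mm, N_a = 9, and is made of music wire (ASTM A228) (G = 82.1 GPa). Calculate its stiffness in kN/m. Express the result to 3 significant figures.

k = Gd⁴/(8D³N_a) = (82.1×10³ × 9.5⁴) / (8 × 49.0³ × 9)
  = 6.6871e+08 / 8.47073e+06 = 78.944 N/mm

78.9 kN/m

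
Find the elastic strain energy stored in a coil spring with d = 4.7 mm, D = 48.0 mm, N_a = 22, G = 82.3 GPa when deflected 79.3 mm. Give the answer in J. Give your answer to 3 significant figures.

k = Gd⁴/(8D³N_a) = (82.3×10³)(4.7⁴)/(8·48.0³·22) = 2.0633 N/mm
U = ½kδ² = 0.5 × 2.0633 × 79.3² = 6487.4 N·mm = 6.4874 J

6.49 J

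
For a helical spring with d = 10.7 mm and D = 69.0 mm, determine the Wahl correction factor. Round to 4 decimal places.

C = D/d = 69.0/10.7 = 6.4486
K_W = (4C−1)/(4C−4) + 0.615/C = 24.794/21.794 + 0.0954 = 1.2330

1.2330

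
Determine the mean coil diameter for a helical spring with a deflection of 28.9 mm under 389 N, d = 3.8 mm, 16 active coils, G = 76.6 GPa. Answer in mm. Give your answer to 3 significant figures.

Required rate k = F/δ = 389/28.9 = 13.46 N/mm
D = (Gd⁴/(8N_a·k))^(1/3) = (76.6×10³·3.8⁴/(8·16·13.46))^(1/3)
  = (9270.46)^(1/3) = 21.0072 mm

21.0 mm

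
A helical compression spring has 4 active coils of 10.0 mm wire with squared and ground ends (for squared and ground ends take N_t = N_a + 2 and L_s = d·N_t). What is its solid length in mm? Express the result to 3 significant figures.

squared and ground ends: N_t = N_a + 2 = 4 + 2 = 6
L_s = d·N_t = 10.0 × 6 = 60 mm

60.0 mm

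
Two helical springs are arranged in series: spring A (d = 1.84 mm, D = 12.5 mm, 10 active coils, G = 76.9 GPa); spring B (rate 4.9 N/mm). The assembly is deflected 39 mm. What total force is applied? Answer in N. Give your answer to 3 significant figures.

k_A = Gd⁴/(8D³N_a) = (76.9×10³)(1.84⁴)/(8·12.5³·10) = 5.6413 N/mm
Series: 1/k_eq = 1/5.6413 + 1/4.9 = 0.38135; k_eq = 2.6223 N/mm
F = k_eq·δ = 2.6223·39 = 102.27 N

102 N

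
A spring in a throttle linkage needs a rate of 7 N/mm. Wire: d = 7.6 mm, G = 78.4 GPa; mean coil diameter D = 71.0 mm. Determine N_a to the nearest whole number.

N_a = Gd⁴/(8D³k) = (78.4×10³ × 7.6⁴)/(8 × 71.0³ × 7)
    = 2.61559e+08 / 2.0043e+07 = 13.05 → 13 coils

13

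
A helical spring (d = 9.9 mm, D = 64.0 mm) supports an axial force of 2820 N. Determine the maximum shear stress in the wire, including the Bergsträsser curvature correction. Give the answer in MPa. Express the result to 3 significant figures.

Spring index C = D/d = 64.0/9.9 = 6.4646
K_B = (4C+2)/(4C−3) = 27.859/22.859 = 1.2187
τ₀ = 8FD/(πd³) = 8·2820·64.0/(π·9.9³) = 1.44384e+06/3048.3 = 473.66 MPa
τ_max = K·τ₀ = 1.2187 × 473.66 = 577.26 MPa

577 MPa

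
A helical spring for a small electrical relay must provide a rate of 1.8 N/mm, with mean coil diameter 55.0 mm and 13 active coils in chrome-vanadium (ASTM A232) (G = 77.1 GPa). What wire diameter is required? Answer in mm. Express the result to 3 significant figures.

d = (8D³N_a·k / G)^(1/4) = (8·55.0³·13·1.8 / (77.1×10³))^0.25
  = (403.96)^0.25 = 4.4832 mm

4.48 mm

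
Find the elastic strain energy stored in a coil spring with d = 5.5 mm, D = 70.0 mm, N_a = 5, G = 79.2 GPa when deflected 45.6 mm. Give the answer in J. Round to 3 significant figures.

k = Gd⁴/(8D³N_a) = (79.2×10³)(5.5⁴)/(8·70.0³·5) = 5.2823 N/mm
U = ½kδ² = 0.5 × 5.2823 × 45.6² = 5491.9 N·mm = 5.4919 J

5.49 J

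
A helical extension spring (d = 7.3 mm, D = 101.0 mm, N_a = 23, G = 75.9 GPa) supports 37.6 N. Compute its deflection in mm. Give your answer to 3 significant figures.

k = Gd⁴/(8D³N_a) = (75.9×10³)(7.3⁴)/(8·101.0³·23) = 1.137 N/mm
δ = F/k = 37.6 / 1.137 = 33.07 mm

33.1 mm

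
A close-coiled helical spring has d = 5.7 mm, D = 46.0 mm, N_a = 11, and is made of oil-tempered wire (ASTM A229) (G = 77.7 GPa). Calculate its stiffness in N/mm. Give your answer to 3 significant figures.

9.58 N/mm

k = Gd⁴/(8D³N_a) = (77.7×10³ × 5.7⁴) / (8 × 46.0³ × 11)
  = 8.20201e+07 / 8.56557e+06 = 9.5756 N/mm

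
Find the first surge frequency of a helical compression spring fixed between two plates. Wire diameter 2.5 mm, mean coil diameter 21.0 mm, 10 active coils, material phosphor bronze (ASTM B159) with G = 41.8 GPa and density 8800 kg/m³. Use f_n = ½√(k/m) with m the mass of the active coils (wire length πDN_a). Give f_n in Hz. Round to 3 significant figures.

139 Hz

k = Gd⁴/(8D³N_a) = (41.8×10³)(2.5⁴)/(8·21.0³·10) = 2.2039 N/mm = 2203.9 N/m
Wire length L = πDN_a = π·21.0·10 = 659.73 mm
m = ρ·(πd²/4)·L = 8800 × 4.9087×10⁻⁶ m² × 0.65973 m = 0.028498 kg
f_n = ½√(k/m) = 0.5·√(2203.9/0.028498) = 0.5·√(77333) = 139.04 Hz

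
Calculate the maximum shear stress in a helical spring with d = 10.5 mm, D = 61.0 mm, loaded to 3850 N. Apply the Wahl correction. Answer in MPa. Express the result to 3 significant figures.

Spring index C = D/d = 61.0/10.5 = 5.8095
K_W = (4C−1)/(4C−4) + 0.615/C = 22.238/19.238 + 0.1059 = 1.2618
τ₀ = 8FD/(πd³) = 8·3850·61.0/(π·10.5³) = 1.8788e+06/3636.8 = 516.61 MPa
τ_max = K·τ₀ = 1.2618 × 516.61 = 651.86 MPa

652 MPa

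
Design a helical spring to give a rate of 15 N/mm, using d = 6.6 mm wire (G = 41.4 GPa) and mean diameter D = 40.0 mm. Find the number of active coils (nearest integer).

N_a = Gd⁴/(8D³k) = (41.4×10³ × 6.6⁴)/(8 × 40.0³ × 15)
    = 7.85554e+07 / 7.68e+06 = 10.23 → 10 coils

10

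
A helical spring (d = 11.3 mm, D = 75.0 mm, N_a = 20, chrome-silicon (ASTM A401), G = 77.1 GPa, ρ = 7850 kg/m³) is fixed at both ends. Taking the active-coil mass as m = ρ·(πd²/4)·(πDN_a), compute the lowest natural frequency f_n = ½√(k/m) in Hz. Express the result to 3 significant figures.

k = Gd⁴/(8D³N_a) = (77.1×10³)(11.3⁴)/(8·75.0³·20) = 18.624 N/mm = 18624 N/m
Wire length L = πDN_a = π·75.0·20 = 4712.4 mm
m = ρ·(πd²/4)·L = 7850 × 100.29×10⁻⁶ m² × 4.7124 m = 3.7099 kg
f_n = ½√(k/m) = 0.5·√(18624/3.7099) = 0.5·√(5020) = 35.426 Hz

35.4 Hz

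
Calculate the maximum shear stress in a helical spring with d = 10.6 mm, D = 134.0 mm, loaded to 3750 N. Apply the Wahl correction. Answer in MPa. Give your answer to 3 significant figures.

Spring index C = D/d = 134.0/10.6 = 12.6415
K_W = (4C−1)/(4C−4) + 0.615/C = 49.566/46.566 + 0.0486 = 1.1131
τ₀ = 8FD/(πd³) = 8·3750·134.0/(π·10.6³) = 4.02e+06/3741.7 = 1074.4 MPa
τ_max = K·τ₀ = 1.1131 × 1074.4 = 1195.9 MPa

1200 MPa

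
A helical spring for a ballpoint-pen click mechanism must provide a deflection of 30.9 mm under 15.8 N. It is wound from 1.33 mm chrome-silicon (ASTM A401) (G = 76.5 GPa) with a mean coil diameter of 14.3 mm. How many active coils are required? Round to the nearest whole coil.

20

Required rate k = F/δ = 15.8/30.9 = 0.51133 N/mm
N_a = Gd⁴/(8D³k) = (76.5×10³ × 1.33⁴)/(8 × 14.3³ × 0.51133)
    = 239369 / 11961.8 = 20.01 → 20 coils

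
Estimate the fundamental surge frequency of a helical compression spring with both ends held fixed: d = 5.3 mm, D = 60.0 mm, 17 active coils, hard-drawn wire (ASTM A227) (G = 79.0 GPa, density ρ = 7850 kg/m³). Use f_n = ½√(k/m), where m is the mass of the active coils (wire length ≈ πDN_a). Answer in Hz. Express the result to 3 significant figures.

k = Gd⁴/(8D³N_a) = (79.0×10³)(5.3⁴)/(8·60.0³·17) = 2.122 N/mm = 2122 N/m
Wire length L = πDN_a = π·60.0·17 = 3204.4 mm
m = ρ·(πd²/4)·L = 7850 × 22.062×10⁻⁶ m² × 3.2044 m = 0.55496 kg
f_n = ½√(k/m) = 0.5·√(2122/0.55496) = 0.5·√(3823.6) = 30.918 Hz

30.9 Hz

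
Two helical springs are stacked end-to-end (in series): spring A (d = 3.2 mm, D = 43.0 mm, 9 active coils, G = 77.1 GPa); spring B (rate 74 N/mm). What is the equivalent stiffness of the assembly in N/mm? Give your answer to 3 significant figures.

k_A = Gd⁴/(8D³N_a) = (77.1×10³)(3.2⁴)/(8·43.0³·9) = 1.4123 N/mm
Series: 1/k_eq = 1/1.4123 + 1/74 = 0.7216; k_eq = 1.3858 N/mm

1.39 N/mm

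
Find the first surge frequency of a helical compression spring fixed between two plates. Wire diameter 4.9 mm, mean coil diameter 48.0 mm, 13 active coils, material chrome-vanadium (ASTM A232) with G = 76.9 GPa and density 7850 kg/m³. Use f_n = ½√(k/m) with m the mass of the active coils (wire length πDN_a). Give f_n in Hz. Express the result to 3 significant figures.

57.6 Hz

k = Gd⁴/(8D³N_a) = (76.9×10³)(4.9⁴)/(8·48.0³·13) = 3.8544 N/mm = 3854.4 N/m
Wire length L = πDN_a = π·48.0·13 = 1960.4 mm
m = ρ·(πd²/4)·L = 7850 × 18.857×10⁻⁶ m² × 1.9604 m = 0.29019 kg
f_n = ½√(k/m) = 0.5·√(3854.4/0.29019) = 0.5·√(13282) = 57.624 Hz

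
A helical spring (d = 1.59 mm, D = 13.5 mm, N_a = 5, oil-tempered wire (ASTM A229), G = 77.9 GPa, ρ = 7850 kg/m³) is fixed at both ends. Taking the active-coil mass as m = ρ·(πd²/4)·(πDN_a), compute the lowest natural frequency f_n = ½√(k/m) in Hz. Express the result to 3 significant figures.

619 Hz

k = Gd⁴/(8D³N_a) = (77.9×10³)(1.59⁴)/(8·13.5³·5) = 5.059 N/mm = 5059 N/m
Wire length L = πDN_a = π·13.5·5 = 212.06 mm
m = ρ·(πd²/4)·L = 7850 × 1.9856×10⁻⁶ m² × 0.21206 m = 0.0033053 kg
f_n = ½√(k/m) = 0.5·√(5059/0.0033053) = 0.5·√(1.5306e+06) = 618.58 Hz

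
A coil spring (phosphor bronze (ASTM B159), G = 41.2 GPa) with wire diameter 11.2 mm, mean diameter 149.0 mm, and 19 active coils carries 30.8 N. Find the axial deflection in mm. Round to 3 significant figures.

k = Gd⁴/(8D³N_a) = (41.2×10³)(11.2⁴)/(8·149.0³·19) = 1.2893 N/mm
δ = F/k = 30.8 / 1.2893 = 23.888 mm

23.9 mm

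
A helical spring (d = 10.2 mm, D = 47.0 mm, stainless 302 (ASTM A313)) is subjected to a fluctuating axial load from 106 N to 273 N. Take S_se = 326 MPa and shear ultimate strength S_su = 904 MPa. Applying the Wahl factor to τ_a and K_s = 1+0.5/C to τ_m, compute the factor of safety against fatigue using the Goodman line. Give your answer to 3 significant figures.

15.4

C = D/d = 47.0/10.2 = 4.6078; K_W = (4C−1)/(4C−4)+0.615/C = 1.3413; K_s = 1+0.5/C = 1.1085
F_a = (F_max−F_min)/2 = 83.5 N; F_m = (F_max+F_min)/2 = 189.5 N
τ_a = K_W·8F_aD/(πd³) = 1.3413 × 9.4172 = 12.632 MPa
τ_m = K_s·8F_mD/(πd³) = 1.1085 × 21.372 = 23.691 MPa
Goodman: 1/n_f = τ_a/S_se + τ_m/S_su = 12.632/326 + 23.691/904 = 0.03875 + 0.02621 = 0.064955
n_f = 1/0.064955 = 15.4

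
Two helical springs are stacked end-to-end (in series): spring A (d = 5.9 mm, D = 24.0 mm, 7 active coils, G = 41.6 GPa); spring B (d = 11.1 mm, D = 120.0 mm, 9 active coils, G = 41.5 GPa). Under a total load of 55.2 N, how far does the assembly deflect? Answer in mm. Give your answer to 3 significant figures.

k_A = Gd⁴/(8D³N_a) = (41.6×10³)(5.9⁴)/(8·24.0³·7) = 65.115 N/mm
k_B = Gd⁴/(8D³N_a) = (41.5×10³)(11.1⁴)/(8·120.0³·9) = 5.0637 N/mm
Series: 1/k_eq = 1/65.115 + 1/5.0637 = 0.21284; k_eq = 4.6983 N/mm
δ = F/k_eq = 55.2/4.6983 = 11.749 mm

11.7 mm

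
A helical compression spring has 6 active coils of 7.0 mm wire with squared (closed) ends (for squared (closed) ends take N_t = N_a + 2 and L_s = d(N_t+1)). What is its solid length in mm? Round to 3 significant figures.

63.0 mm

squared (closed) ends: N_t = N_a + 2 = 6 + 2 = 8
L_s = d·(N_t+1) = 7.0 × 9 = 63 mm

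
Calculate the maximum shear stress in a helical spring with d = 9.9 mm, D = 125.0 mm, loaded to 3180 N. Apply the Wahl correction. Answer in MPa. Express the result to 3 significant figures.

1160 MPa

Spring index C = D/d = 125.0/9.9 = 12.6263
K_W = (4C−1)/(4C−4) + 0.615/C = 49.505/46.505 + 0.0487 = 1.1132
τ₀ = 8FD/(πd³) = 8·3180·125.0/(π·9.9³) = 3.18e+06/3048.3 = 1043.2 MPa
τ_max = K·τ₀ = 1.1132 × 1043.2 = 1161.3 MPa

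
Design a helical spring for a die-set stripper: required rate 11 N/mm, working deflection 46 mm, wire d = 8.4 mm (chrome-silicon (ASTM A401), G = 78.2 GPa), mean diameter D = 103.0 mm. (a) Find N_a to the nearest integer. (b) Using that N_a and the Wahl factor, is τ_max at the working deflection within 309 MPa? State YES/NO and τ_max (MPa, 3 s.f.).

N_a = Gd⁴/(8D³k) = (78.2×10³)(8.4⁴)/(8·103.0³·11) = 4.049 → N_a = 4
Actual rate k = Gd⁴/(8D³·4) = 11.134 N/mm
Working load F = kδ = 11.134·46 = 512.18 N
C = 103.0/8.4 = 12.2619; K_W = (4C−1)/(4C−4)+0.615/C = 1.1168
τ_max = K_W·8FD/(πd³) = 1.1168·226.65 = 253.11 MPa
τ_max ≤ 309 MPa → acceptable

(a) 4 coils; (b) YES, τ_max = 253 MPa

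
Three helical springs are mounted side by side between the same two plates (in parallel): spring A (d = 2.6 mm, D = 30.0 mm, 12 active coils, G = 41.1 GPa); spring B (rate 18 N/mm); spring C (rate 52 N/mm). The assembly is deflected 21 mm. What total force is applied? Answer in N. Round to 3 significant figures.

k_A = Gd⁴/(8D³N_a) = (41.1×10³)(2.6⁴)/(8·30.0³·12) = 0.7246 N/mm
Parallel: k_eq = 0.7246 + 18 + 52 = 70.725 N/mm
F = k_eq·δ = 70.725·21 = 1485.2 N

1490 N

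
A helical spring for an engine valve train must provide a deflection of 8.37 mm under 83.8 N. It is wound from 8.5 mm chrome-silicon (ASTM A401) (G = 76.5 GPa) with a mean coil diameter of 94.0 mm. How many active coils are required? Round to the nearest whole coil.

Required rate k = F/δ = 83.8/8.37 = 10.012 N/mm
N_a = Gd⁴/(8D³k) = (76.5×10³ × 8.5⁴)/(8 × 94.0³ × 10.012)
    = 3.99335e+08 / 6.65261e+07 = 6.003 → 6 coils

6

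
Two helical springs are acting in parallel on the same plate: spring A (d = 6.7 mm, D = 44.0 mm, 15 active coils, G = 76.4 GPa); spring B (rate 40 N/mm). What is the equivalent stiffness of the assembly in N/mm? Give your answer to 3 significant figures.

k_A = Gd⁴/(8D³N_a) = (76.4×10³)(6.7⁴)/(8·44.0³·15) = 15.061 N/mm
Parallel: k_eq = 15.061 + 40 = 55.061 N/mm

55.1 N/mm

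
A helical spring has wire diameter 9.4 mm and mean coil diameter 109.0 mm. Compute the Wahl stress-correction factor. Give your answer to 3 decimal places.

1.124

C = D/d = 109.0/9.4 = 11.5957
K_W = (4C−1)/(4C−4) + 0.615/C = 45.383/42.383 + 0.0530 = 1.1238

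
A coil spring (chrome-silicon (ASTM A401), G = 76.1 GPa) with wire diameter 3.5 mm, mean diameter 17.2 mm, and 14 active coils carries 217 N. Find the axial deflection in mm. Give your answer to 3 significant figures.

10.8 mm

k = Gd⁴/(8D³N_a) = (76.1×10³)(3.5⁴)/(8·17.2³·14) = 20.038 N/mm
δ = F/k = 217 / 20.038 = 10.829 mm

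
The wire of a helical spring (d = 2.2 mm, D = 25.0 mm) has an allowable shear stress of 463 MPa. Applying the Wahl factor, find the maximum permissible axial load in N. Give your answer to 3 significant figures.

68.7 N

C = D/d = 25.0/2.2 = 11.3636
K_W = (4C−1)/(4C−4) + 0.615/C = 44.455/41.455 + 0.0541 = 1.1265
τ_max = K·8FD/(πd³) → F_max = τ_allow·πd³/(8DK)
F_max = 463·π·2.2³/(8·25.0·1.1265) = 15488/225.3 = 68.745 N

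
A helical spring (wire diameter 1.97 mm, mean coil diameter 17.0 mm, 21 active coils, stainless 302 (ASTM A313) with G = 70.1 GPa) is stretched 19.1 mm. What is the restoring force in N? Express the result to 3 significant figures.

24.4 N

k = Gd⁴/(8D³N_a) = (70.1×10³)(1.97⁴)/(8·17.0³·21) = 1.2792 N/mm
F = k·δ = 1.2792 × 19.1 = 24.432 N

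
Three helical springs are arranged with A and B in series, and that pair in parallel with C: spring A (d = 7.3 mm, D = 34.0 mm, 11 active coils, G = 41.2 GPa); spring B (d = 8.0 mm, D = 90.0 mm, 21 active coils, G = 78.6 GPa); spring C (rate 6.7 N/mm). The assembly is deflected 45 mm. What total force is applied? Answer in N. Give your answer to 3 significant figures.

411 N

k_A = Gd⁴/(8D³N_a) = (41.2×10³)(7.3⁴)/(8·34.0³·11) = 33.827 N/mm
k_B = Gd⁴/(8D³N_a) = (78.6×10³)(8.0⁴)/(8·90.0³·21) = 2.6287 N/mm
Springs A,B series: k_AB = 1/(1/33.827+1/2.6287) = 2.4392 N/mm; parallel with C: k_eq = 2.4392+6.7 = 9.1392 N/mm
F = k_eq·δ = 9.1392·45 = 411.26 N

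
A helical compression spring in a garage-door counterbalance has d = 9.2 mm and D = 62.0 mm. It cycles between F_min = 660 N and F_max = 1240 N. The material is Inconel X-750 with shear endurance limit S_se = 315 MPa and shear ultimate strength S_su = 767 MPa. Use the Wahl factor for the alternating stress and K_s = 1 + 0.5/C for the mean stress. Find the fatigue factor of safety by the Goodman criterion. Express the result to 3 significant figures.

C = D/d = 62.0/9.2 = 6.7391; K_W = (4C−1)/(4C−4)+0.615/C = 1.2219; K_s = 1+0.5/C = 1.0742
F_a = (F_max−F_min)/2 = 290 N; F_m = (F_max+F_min)/2 = 950 N
τ_a = K_W·8F_aD/(πd³) = 1.2219 × 58.799 = 71.848 MPa
τ_m = K_s·8F_mD/(πd³) = 1.0742 × 192.62 = 206.91 MPa
Goodman: 1/n_f = τ_a/S_se + τ_m/S_su = 71.848/315 + 206.91/767 = 0.22809 + 0.26976 = 0.49785
n_f = 1/0.49785 = 2.009

2.01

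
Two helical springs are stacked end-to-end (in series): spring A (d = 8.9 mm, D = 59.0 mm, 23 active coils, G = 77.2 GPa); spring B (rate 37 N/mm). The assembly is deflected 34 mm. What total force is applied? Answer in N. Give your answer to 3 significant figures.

324 N

k_A = Gd⁴/(8D³N_a) = (77.2×10³)(8.9⁴)/(8·59.0³·23) = 12.818 N/mm
Series: 1/k_eq = 1/12.818 + 1/37 = 0.10505; k_eq = 9.5197 N/mm
F = k_eq·δ = 9.5197·34 = 323.67 N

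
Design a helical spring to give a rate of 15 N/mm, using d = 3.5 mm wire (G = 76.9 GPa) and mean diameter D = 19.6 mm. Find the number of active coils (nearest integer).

13

N_a = Gd⁴/(8D³k) = (76.9×10³ × 3.5⁴)/(8 × 19.6³ × 15)
    = 1.15398e+07 / 903544 = 12.77 → 13 coils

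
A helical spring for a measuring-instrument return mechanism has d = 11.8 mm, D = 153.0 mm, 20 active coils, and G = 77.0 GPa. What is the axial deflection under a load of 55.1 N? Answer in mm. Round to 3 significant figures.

k = Gd⁴/(8D³N_a) = (77.0×10³)(11.8⁴)/(8·153.0³·20) = 2.6051 N/mm
δ = F/k = 55.1 / 2.6051 = 21.151 mm

21.2 mm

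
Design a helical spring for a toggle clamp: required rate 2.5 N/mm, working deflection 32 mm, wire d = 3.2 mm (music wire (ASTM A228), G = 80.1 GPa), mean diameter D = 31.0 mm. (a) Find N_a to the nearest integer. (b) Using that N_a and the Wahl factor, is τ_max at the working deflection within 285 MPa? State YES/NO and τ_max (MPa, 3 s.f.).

(a) 14 coils; (b) YES, τ_max = 223 MPa

N_a = Gd⁴/(8D³k) = (80.1×10³)(3.2⁴)/(8·31.0³·2.5) = 14.1 → N_a = 14
Actual rate k = Gd⁴/(8D³·14) = 2.5173 N/mm
Working load F = kδ = 2.5173·32 = 80.553 N
C = 31.0/3.2 = 9.6875; K_W = (4C−1)/(4C−4)+0.615/C = 1.1498
τ_max = K_W·8FD/(πd³) = 1.1498·194.06 = 223.13 MPa
τ_max ≤ 285 MPa → acceptable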